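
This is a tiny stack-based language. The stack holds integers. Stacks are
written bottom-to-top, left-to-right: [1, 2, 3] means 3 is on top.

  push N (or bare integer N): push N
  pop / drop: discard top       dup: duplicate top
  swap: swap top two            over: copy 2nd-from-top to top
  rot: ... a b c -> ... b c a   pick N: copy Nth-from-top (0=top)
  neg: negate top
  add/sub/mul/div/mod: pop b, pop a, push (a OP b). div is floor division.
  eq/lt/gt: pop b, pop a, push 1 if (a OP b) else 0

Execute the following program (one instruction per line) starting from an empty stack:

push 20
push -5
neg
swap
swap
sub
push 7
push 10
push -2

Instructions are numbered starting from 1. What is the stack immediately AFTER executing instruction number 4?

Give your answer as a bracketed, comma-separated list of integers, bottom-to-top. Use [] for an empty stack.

Answer: [5, 20]

Derivation:
Step 1 ('push 20'): [20]
Step 2 ('push -5'): [20, -5]
Step 3 ('neg'): [20, 5]
Step 4 ('swap'): [5, 20]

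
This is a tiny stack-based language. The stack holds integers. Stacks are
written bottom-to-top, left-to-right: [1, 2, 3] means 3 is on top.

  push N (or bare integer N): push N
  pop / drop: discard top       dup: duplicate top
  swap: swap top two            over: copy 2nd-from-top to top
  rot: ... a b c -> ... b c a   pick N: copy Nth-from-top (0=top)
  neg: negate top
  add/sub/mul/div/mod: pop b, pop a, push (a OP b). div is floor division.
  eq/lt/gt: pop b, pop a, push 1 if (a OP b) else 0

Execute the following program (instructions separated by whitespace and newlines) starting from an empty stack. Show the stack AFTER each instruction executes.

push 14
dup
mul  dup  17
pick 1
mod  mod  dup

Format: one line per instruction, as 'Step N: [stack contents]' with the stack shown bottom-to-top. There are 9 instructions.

Step 1: [14]
Step 2: [14, 14]
Step 3: [196]
Step 4: [196, 196]
Step 5: [196, 196, 17]
Step 6: [196, 196, 17, 196]
Step 7: [196, 196, 17]
Step 8: [196, 9]
Step 9: [196, 9, 9]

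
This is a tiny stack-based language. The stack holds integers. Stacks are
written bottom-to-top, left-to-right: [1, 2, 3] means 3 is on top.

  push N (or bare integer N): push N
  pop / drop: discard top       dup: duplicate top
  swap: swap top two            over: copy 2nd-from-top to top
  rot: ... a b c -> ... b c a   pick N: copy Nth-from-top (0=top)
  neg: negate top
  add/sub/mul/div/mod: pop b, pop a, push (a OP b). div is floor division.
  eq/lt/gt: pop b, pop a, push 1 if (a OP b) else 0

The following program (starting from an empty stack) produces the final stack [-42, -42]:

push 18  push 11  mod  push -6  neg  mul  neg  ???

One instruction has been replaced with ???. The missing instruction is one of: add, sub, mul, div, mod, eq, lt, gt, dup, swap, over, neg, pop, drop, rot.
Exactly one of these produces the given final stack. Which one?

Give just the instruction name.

Stack before ???: [-42]
Stack after ???:  [-42, -42]
The instruction that transforms [-42] -> [-42, -42] is: dup

Answer: dup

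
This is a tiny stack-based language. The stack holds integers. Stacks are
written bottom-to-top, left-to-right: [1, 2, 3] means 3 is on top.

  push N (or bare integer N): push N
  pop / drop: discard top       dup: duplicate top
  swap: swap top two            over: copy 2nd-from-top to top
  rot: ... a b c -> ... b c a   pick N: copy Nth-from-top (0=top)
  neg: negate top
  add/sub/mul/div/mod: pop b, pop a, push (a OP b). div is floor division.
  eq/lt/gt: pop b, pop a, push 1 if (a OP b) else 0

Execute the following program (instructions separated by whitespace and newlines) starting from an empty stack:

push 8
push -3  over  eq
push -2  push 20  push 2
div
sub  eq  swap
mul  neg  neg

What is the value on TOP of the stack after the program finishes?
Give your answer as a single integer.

After 'push 8': [8]
After 'push -3': [8, -3]
After 'over': [8, -3, 8]
After 'eq': [8, 0]
After 'push -2': [8, 0, -2]
After 'push 20': [8, 0, -2, 20]
After 'push 2': [8, 0, -2, 20, 2]
After 'div': [8, 0, -2, 10]
After 'sub': [8, 0, -12]
After 'eq': [8, 0]
After 'swap': [0, 8]
After 'mul': [0]
After 'neg': [0]
After 'neg': [0]

Answer: 0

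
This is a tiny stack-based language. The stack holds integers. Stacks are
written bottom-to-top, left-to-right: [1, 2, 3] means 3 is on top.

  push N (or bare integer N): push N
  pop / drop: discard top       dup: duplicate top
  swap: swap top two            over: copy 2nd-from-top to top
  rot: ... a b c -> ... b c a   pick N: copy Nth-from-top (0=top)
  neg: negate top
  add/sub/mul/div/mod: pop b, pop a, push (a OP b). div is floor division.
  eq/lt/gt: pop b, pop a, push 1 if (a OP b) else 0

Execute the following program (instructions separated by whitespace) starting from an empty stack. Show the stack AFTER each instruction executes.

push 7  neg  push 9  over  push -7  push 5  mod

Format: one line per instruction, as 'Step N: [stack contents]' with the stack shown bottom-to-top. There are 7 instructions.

Step 1: [7]
Step 2: [-7]
Step 3: [-7, 9]
Step 4: [-7, 9, -7]
Step 5: [-7, 9, -7, -7]
Step 6: [-7, 9, -7, -7, 5]
Step 7: [-7, 9, -7, 3]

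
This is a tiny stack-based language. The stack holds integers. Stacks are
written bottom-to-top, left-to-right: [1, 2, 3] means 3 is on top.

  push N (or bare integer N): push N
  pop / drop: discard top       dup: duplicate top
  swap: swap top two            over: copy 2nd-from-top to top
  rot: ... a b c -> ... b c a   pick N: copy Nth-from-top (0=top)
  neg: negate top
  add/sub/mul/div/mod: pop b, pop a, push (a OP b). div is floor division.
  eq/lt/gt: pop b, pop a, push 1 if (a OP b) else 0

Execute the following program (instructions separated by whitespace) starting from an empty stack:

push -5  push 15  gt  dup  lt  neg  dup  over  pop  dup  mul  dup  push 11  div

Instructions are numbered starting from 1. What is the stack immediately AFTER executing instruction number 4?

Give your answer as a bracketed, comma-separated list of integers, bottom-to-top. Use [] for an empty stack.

Step 1 ('push -5'): [-5]
Step 2 ('push 15'): [-5, 15]
Step 3 ('gt'): [0]
Step 4 ('dup'): [0, 0]

Answer: [0, 0]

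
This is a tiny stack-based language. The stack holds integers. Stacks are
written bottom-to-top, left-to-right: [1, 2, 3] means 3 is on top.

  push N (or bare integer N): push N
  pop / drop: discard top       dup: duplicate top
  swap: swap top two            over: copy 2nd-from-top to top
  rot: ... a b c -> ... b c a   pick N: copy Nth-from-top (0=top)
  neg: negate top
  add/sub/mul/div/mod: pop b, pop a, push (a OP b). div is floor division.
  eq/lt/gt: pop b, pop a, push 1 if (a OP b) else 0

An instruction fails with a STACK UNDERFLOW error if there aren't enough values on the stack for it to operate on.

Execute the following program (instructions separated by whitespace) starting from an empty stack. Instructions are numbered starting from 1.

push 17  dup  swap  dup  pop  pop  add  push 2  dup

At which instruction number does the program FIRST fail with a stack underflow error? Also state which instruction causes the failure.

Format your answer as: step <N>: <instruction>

Step 1 ('push 17'): stack = [17], depth = 1
Step 2 ('dup'): stack = [17, 17], depth = 2
Step 3 ('swap'): stack = [17, 17], depth = 2
Step 4 ('dup'): stack = [17, 17, 17], depth = 3
Step 5 ('pop'): stack = [17, 17], depth = 2
Step 6 ('pop'): stack = [17], depth = 1
Step 7 ('add'): needs 2 value(s) but depth is 1 — STACK UNDERFLOW

Answer: step 7: add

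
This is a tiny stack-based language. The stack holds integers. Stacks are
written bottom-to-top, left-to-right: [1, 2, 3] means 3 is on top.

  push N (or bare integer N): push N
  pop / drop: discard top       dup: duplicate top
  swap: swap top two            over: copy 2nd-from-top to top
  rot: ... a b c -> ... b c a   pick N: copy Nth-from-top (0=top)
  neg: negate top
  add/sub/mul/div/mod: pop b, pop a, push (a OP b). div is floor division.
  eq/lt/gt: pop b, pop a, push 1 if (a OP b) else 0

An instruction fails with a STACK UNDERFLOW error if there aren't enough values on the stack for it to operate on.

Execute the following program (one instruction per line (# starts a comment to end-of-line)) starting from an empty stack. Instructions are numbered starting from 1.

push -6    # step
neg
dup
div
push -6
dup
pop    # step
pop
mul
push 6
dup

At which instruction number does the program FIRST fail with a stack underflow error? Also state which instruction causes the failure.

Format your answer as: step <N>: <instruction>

Answer: step 9: mul

Derivation:
Step 1 ('push -6'): stack = [-6], depth = 1
Step 2 ('neg'): stack = [6], depth = 1
Step 3 ('dup'): stack = [6, 6], depth = 2
Step 4 ('div'): stack = [1], depth = 1
Step 5 ('push -6'): stack = [1, -6], depth = 2
Step 6 ('dup'): stack = [1, -6, -6], depth = 3
Step 7 ('pop'): stack = [1, -6], depth = 2
Step 8 ('pop'): stack = [1], depth = 1
Step 9 ('mul'): needs 2 value(s) but depth is 1 — STACK UNDERFLOW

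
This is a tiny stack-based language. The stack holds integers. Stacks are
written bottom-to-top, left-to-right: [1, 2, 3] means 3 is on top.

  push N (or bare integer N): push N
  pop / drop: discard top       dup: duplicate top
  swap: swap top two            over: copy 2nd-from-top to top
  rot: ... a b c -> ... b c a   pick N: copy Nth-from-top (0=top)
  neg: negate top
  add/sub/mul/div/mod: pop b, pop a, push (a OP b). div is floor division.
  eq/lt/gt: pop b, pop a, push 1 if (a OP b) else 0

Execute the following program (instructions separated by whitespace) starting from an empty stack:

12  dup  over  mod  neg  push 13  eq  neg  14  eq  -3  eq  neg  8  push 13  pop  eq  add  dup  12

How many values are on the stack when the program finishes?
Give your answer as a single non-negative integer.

Answer: 3

Derivation:
After 'push 12': stack = [12] (depth 1)
After 'dup': stack = [12, 12] (depth 2)
After 'over': stack = [12, 12, 12] (depth 3)
After 'mod': stack = [12, 0] (depth 2)
After 'neg': stack = [12, 0] (depth 2)
After 'push 13': stack = [12, 0, 13] (depth 3)
After 'eq': stack = [12, 0] (depth 2)
After 'neg': stack = [12, 0] (depth 2)
After 'push 14': stack = [12, 0, 14] (depth 3)
After 'eq': stack = [12, 0] (depth 2)
After 'push -3': stack = [12, 0, -3] (depth 3)
After 'eq': stack = [12, 0] (depth 2)
After 'neg': stack = [12, 0] (depth 2)
After 'push 8': stack = [12, 0, 8] (depth 3)
After 'push 13': stack = [12, 0, 8, 13] (depth 4)
After 'pop': stack = [12, 0, 8] (depth 3)
After 'eq': stack = [12, 0] (depth 2)
After 'add': stack = [12] (depth 1)
After 'dup': stack = [12, 12] (depth 2)
After 'push 12': stack = [12, 12, 12] (depth 3)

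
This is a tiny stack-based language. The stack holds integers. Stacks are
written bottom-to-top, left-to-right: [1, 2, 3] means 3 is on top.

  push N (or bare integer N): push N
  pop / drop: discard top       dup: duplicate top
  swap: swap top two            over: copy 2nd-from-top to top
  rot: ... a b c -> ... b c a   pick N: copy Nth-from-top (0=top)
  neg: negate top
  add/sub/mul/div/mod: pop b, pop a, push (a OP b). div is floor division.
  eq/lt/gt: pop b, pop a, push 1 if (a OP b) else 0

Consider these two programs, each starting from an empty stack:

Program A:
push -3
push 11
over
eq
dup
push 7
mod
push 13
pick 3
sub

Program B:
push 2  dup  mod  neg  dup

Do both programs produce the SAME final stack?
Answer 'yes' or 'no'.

Answer: no

Derivation:
Program A trace:
  After 'push -3': [-3]
  After 'push 11': [-3, 11]
  After 'over': [-3, 11, -3]
  After 'eq': [-3, 0]
  After 'dup': [-3, 0, 0]
  After 'push 7': [-3, 0, 0, 7]
  After 'mod': [-3, 0, 0]
  After 'push 13': [-3, 0, 0, 13]
  After 'pick 3': [-3, 0, 0, 13, -3]
  After 'sub': [-3, 0, 0, 16]
Program A final stack: [-3, 0, 0, 16]

Program B trace:
  After 'push 2': [2]
  After 'dup': [2, 2]
  After 'mod': [0]
  After 'neg': [0]
  After 'dup': [0, 0]
Program B final stack: [0, 0]
Same: no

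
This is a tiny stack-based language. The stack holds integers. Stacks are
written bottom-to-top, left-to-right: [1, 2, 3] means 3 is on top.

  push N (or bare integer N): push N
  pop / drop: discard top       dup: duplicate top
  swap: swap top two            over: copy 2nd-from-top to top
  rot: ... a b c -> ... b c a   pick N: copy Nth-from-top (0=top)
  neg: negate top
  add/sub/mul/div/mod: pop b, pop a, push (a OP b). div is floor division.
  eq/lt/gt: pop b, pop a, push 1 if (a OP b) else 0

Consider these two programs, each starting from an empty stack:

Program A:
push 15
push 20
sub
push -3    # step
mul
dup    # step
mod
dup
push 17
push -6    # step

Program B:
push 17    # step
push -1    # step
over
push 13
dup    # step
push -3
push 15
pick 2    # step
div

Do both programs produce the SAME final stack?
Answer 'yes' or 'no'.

Program A trace:
  After 'push 15': [15]
  After 'push 20': [15, 20]
  After 'sub': [-5]
  After 'push -3': [-5, -3]
  After 'mul': [15]
  After 'dup': [15, 15]
  After 'mod': [0]
  After 'dup': [0, 0]
  After 'push 17': [0, 0, 17]
  After 'push -6': [0, 0, 17, -6]
Program A final stack: [0, 0, 17, -6]

Program B trace:
  After 'push 17': [17]
  After 'push -1': [17, -1]
  After 'over': [17, -1, 17]
  After 'push 13': [17, -1, 17, 13]
  After 'dup': [17, -1, 17, 13, 13]
  After 'push -3': [17, -1, 17, 13, 13, -3]
  After 'push 15': [17, -1, 17, 13, 13, -3, 15]
  After 'pick 2': [17, -1, 17, 13, 13, -3, 15, 13]
  After 'div': [17, -1, 17, 13, 13, -3, 1]
Program B final stack: [17, -1, 17, 13, 13, -3, 1]
Same: no

Answer: no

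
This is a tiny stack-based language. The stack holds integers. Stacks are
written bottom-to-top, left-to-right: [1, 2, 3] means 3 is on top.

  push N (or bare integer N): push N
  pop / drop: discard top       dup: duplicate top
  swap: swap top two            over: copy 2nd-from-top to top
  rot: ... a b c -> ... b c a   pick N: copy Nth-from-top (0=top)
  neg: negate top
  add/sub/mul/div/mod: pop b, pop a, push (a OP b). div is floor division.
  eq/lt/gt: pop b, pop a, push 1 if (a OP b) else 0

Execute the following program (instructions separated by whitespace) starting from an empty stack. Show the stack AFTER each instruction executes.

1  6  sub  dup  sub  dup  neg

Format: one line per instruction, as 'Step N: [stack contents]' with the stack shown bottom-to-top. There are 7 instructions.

Step 1: [1]
Step 2: [1, 6]
Step 3: [-5]
Step 4: [-5, -5]
Step 5: [0]
Step 6: [0, 0]
Step 7: [0, 0]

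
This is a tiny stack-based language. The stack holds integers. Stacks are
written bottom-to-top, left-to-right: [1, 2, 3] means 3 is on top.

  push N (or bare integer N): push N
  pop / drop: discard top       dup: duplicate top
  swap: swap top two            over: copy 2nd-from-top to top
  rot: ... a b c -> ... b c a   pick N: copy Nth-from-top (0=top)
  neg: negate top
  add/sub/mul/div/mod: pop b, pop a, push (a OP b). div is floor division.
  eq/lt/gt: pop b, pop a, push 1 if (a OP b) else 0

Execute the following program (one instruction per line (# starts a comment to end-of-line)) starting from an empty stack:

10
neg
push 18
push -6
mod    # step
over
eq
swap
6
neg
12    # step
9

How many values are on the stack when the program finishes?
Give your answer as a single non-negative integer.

Answer: 5

Derivation:
After 'push 10': stack = [10] (depth 1)
After 'neg': stack = [-10] (depth 1)
After 'push 18': stack = [-10, 18] (depth 2)
After 'push -6': stack = [-10, 18, -6] (depth 3)
After 'mod': stack = [-10, 0] (depth 2)
After 'over': stack = [-10, 0, -10] (depth 3)
After 'eq': stack = [-10, 0] (depth 2)
After 'swap': stack = [0, -10] (depth 2)
After 'push 6': stack = [0, -10, 6] (depth 3)
After 'neg': stack = [0, -10, -6] (depth 3)
After 'push 12': stack = [0, -10, -6, 12] (depth 4)
After 'push 9': stack = [0, -10, -6, 12, 9] (depth 5)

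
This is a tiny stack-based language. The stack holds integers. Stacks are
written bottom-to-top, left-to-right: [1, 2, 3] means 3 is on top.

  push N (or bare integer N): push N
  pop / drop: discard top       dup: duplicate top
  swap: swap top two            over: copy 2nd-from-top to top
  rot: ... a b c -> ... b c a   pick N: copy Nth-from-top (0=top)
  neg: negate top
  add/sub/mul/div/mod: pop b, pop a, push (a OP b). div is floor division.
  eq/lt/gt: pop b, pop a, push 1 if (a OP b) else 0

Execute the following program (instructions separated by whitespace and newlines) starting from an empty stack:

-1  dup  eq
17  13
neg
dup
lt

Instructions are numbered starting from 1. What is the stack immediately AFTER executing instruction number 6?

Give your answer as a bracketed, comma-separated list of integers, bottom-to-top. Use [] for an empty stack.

Step 1 ('-1'): [-1]
Step 2 ('dup'): [-1, -1]
Step 3 ('eq'): [1]
Step 4 ('17'): [1, 17]
Step 5 ('13'): [1, 17, 13]
Step 6 ('neg'): [1, 17, -13]

Answer: [1, 17, -13]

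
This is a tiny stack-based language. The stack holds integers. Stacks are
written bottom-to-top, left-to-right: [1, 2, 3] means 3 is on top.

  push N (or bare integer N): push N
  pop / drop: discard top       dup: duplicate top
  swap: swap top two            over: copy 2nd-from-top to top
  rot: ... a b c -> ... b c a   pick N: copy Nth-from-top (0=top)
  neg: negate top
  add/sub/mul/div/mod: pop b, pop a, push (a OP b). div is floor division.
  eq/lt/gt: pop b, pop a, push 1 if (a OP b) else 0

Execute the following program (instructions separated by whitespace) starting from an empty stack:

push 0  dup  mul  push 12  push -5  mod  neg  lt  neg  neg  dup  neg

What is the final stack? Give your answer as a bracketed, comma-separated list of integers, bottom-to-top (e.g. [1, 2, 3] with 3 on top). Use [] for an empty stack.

Answer: [1, -1]

Derivation:
After 'push 0': [0]
After 'dup': [0, 0]
After 'mul': [0]
After 'push 12': [0, 12]
After 'push -5': [0, 12, -5]
After 'mod': [0, -3]
After 'neg': [0, 3]
After 'lt': [1]
After 'neg': [-1]
After 'neg': [1]
After 'dup': [1, 1]
After 'neg': [1, -1]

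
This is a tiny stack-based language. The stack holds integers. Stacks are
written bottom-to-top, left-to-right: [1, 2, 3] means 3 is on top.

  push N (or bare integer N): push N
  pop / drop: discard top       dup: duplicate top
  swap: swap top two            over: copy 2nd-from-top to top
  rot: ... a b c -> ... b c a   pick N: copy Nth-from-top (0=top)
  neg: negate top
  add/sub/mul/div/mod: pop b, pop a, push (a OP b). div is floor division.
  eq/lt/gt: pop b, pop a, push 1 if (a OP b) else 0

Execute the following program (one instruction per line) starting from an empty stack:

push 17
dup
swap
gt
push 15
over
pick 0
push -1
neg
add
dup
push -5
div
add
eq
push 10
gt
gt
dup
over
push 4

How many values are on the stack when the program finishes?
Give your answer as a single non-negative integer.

Answer: 5

Derivation:
After 'push 17': stack = [17] (depth 1)
After 'dup': stack = [17, 17] (depth 2)
After 'swap': stack = [17, 17] (depth 2)
After 'gt': stack = [0] (depth 1)
After 'push 15': stack = [0, 15] (depth 2)
After 'over': stack = [0, 15, 0] (depth 3)
After 'pick 0': stack = [0, 15, 0, 0] (depth 4)
After 'push -1': stack = [0, 15, 0, 0, -1] (depth 5)
After 'neg': stack = [0, 15, 0, 0, 1] (depth 5)
After 'add': stack = [0, 15, 0, 1] (depth 4)
  ...
After 'push -5': stack = [0, 15, 0, 1, 1, -5] (depth 6)
After 'div': stack = [0, 15, 0, 1, -1] (depth 5)
After 'add': stack = [0, 15, 0, 0] (depth 4)
After 'eq': stack = [0, 15, 1] (depth 3)
After 'push 10': stack = [0, 15, 1, 10] (depth 4)
After 'gt': stack = [0, 15, 0] (depth 3)
After 'gt': stack = [0, 1] (depth 2)
After 'dup': stack = [0, 1, 1] (depth 3)
After 'over': stack = [0, 1, 1, 1] (depth 4)
After 'push 4': stack = [0, 1, 1, 1, 4] (depth 5)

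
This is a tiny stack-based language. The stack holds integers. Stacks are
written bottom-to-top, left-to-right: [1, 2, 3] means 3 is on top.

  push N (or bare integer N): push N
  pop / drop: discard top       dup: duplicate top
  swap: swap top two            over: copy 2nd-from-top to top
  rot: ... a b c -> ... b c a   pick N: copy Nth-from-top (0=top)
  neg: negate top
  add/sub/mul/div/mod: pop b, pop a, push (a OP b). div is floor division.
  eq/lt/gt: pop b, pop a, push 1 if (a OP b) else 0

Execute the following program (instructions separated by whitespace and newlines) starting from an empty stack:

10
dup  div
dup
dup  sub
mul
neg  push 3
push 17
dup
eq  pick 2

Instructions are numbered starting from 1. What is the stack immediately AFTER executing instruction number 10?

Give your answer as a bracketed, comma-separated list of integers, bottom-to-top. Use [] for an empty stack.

Step 1 ('10'): [10]
Step 2 ('dup'): [10, 10]
Step 3 ('div'): [1]
Step 4 ('dup'): [1, 1]
Step 5 ('dup'): [1, 1, 1]
Step 6 ('sub'): [1, 0]
Step 7 ('mul'): [0]
Step 8 ('neg'): [0]
Step 9 ('push 3'): [0, 3]
Step 10 ('push 17'): [0, 3, 17]

Answer: [0, 3, 17]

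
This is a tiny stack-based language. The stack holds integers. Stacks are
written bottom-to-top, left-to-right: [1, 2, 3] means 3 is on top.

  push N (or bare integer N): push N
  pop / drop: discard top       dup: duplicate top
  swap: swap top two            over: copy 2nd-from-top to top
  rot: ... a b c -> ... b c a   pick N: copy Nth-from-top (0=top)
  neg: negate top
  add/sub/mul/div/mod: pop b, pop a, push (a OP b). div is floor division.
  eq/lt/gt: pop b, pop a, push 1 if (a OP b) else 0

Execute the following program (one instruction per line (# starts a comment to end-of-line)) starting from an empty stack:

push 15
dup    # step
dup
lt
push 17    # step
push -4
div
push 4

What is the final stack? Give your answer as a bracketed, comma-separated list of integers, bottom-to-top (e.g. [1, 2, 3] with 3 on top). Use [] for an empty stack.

After 'push 15': [15]
After 'dup': [15, 15]
After 'dup': [15, 15, 15]
After 'lt': [15, 0]
After 'push 17': [15, 0, 17]
After 'push -4': [15, 0, 17, -4]
After 'div': [15, 0, -5]
After 'push 4': [15, 0, -5, 4]

Answer: [15, 0, -5, 4]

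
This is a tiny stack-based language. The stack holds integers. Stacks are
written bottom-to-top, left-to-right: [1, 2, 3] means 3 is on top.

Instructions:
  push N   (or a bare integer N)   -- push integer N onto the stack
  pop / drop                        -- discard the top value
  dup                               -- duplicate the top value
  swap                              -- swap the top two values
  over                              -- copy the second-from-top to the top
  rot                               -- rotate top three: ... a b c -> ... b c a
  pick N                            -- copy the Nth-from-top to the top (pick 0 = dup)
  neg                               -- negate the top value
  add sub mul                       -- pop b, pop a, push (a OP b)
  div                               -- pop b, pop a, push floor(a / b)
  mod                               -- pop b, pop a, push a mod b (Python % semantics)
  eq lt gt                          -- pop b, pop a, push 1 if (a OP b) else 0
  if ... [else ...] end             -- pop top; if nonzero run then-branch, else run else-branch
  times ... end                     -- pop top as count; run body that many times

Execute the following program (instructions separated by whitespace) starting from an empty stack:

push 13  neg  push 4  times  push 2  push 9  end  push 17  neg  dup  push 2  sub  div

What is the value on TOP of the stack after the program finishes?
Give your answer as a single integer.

After 'push 13': [13]
After 'neg': [-13]
After 'push 4': [-13, 4]
After 'times': [-13]
After 'push 2': [-13, 2]
After 'push 9': [-13, 2, 9]
After 'push 2': [-13, 2, 9, 2]
After 'push 9': [-13, 2, 9, 2, 9]
After 'push 2': [-13, 2, 9, 2, 9, 2]
After 'push 9': [-13, 2, 9, 2, 9, 2, 9]
After 'push 2': [-13, 2, 9, 2, 9, 2, 9, 2]
After 'push 9': [-13, 2, 9, 2, 9, 2, 9, 2, 9]
After 'push 17': [-13, 2, 9, 2, 9, 2, 9, 2, 9, 17]
After 'neg': [-13, 2, 9, 2, 9, 2, 9, 2, 9, -17]
After 'dup': [-13, 2, 9, 2, 9, 2, 9, 2, 9, -17, -17]
After 'push 2': [-13, 2, 9, 2, 9, 2, 9, 2, 9, -17, -17, 2]
After 'sub': [-13, 2, 9, 2, 9, 2, 9, 2, 9, -17, -19]
After 'div': [-13, 2, 9, 2, 9, 2, 9, 2, 9, 0]

Answer: 0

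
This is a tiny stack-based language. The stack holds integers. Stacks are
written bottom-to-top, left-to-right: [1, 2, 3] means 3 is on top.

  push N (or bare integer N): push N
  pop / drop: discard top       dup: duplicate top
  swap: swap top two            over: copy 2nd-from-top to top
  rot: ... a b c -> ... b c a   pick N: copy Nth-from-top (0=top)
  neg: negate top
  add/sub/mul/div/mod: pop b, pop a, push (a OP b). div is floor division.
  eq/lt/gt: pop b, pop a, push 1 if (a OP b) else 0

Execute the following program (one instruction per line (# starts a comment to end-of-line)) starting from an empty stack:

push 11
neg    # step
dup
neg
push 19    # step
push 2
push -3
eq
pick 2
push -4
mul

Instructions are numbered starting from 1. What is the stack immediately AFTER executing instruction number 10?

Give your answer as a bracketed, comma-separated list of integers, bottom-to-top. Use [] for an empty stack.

Answer: [-11, 11, 19, 0, 11, -4]

Derivation:
Step 1 ('push 11'): [11]
Step 2 ('neg'): [-11]
Step 3 ('dup'): [-11, -11]
Step 4 ('neg'): [-11, 11]
Step 5 ('push 19'): [-11, 11, 19]
Step 6 ('push 2'): [-11, 11, 19, 2]
Step 7 ('push -3'): [-11, 11, 19, 2, -3]
Step 8 ('eq'): [-11, 11, 19, 0]
Step 9 ('pick 2'): [-11, 11, 19, 0, 11]
Step 10 ('push -4'): [-11, 11, 19, 0, 11, -4]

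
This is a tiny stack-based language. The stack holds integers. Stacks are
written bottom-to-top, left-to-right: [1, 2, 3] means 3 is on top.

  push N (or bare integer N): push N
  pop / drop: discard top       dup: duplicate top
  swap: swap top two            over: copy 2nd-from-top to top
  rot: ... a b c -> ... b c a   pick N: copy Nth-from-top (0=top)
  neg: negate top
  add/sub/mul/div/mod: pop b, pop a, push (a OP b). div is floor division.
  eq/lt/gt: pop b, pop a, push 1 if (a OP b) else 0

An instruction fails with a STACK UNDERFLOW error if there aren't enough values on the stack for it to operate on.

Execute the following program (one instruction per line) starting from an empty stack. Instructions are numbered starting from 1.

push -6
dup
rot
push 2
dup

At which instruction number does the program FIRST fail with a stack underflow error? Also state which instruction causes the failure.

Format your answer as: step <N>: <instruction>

Answer: step 3: rot

Derivation:
Step 1 ('push -6'): stack = [-6], depth = 1
Step 2 ('dup'): stack = [-6, -6], depth = 2
Step 3 ('rot'): needs 3 value(s) but depth is 2 — STACK UNDERFLOW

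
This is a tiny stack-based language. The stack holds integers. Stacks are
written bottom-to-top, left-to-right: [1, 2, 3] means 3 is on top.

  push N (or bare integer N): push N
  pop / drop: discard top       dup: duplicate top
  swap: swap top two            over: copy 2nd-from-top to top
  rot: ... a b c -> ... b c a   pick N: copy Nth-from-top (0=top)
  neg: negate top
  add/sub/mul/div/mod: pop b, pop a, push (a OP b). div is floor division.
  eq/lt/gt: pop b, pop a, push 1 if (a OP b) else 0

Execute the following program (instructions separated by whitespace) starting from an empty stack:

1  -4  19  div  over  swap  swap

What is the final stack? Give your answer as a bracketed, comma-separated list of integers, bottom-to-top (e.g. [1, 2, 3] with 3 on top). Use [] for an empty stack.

Answer: [1, -1, 1]

Derivation:
After 'push 1': [1]
After 'push -4': [1, -4]
After 'push 19': [1, -4, 19]
After 'div': [1, -1]
After 'over': [1, -1, 1]
After 'swap': [1, 1, -1]
After 'swap': [1, -1, 1]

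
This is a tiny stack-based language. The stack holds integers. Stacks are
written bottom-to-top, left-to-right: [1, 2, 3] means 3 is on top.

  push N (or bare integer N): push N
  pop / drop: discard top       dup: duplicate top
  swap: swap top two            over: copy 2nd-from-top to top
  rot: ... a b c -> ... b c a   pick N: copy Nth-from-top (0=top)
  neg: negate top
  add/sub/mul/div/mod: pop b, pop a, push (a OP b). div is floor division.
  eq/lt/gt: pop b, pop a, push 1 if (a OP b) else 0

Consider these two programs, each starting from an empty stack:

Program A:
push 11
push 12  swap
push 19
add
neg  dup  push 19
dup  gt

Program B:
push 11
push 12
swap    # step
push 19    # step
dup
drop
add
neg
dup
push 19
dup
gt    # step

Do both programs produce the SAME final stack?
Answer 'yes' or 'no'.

Answer: yes

Derivation:
Program A trace:
  After 'push 11': [11]
  After 'push 12': [11, 12]
  After 'swap': [12, 11]
  After 'push 19': [12, 11, 19]
  After 'add': [12, 30]
  After 'neg': [12, -30]
  After 'dup': [12, -30, -30]
  After 'push 19': [12, -30, -30, 19]
  After 'dup': [12, -30, -30, 19, 19]
  After 'gt': [12, -30, -30, 0]
Program A final stack: [12, -30, -30, 0]

Program B trace:
  After 'push 11': [11]
  After 'push 12': [11, 12]
  After 'swap': [12, 11]
  After 'push 19': [12, 11, 19]
  After 'dup': [12, 11, 19, 19]
  After 'drop': [12, 11, 19]
  After 'add': [12, 30]
  After 'neg': [12, -30]
  After 'dup': [12, -30, -30]
  After 'push 19': [12, -30, -30, 19]
  After 'dup': [12, -30, -30, 19, 19]
  After 'gt': [12, -30, -30, 0]
Program B final stack: [12, -30, -30, 0]
Same: yes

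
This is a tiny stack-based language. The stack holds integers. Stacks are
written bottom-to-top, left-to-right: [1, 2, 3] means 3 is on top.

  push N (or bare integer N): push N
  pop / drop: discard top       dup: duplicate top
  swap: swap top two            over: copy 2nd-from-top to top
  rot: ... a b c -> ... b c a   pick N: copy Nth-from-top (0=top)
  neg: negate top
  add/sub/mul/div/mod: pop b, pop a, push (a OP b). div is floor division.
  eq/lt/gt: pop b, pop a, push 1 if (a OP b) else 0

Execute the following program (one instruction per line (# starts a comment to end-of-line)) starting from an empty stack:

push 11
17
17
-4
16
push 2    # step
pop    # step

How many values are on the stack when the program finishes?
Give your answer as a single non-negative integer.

Answer: 5

Derivation:
After 'push 11': stack = [11] (depth 1)
After 'push 17': stack = [11, 17] (depth 2)
After 'push 17': stack = [11, 17, 17] (depth 3)
After 'push -4': stack = [11, 17, 17, -4] (depth 4)
After 'push 16': stack = [11, 17, 17, -4, 16] (depth 5)
After 'push 2': stack = [11, 17, 17, -4, 16, 2] (depth 6)
After 'pop': stack = [11, 17, 17, -4, 16] (depth 5)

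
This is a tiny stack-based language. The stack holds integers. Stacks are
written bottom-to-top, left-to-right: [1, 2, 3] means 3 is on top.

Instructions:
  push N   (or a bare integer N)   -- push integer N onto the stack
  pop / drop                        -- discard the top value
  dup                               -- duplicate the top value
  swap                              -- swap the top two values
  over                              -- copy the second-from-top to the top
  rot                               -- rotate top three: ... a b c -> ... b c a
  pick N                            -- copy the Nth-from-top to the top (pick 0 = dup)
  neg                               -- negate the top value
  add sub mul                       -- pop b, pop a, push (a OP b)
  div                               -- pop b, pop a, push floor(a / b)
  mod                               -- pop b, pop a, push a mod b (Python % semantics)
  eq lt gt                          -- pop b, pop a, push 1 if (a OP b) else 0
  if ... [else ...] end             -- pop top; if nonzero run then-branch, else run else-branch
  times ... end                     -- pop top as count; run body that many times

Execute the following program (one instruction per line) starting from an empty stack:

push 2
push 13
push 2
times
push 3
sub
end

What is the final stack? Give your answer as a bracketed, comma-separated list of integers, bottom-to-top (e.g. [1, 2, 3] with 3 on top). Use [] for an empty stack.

Answer: [2, 7]

Derivation:
After 'push 2': [2]
After 'push 13': [2, 13]
After 'push 2': [2, 13, 2]
After 'times': [2, 13]
After 'push 3': [2, 13, 3]
After 'sub': [2, 10]
After 'push 3': [2, 10, 3]
After 'sub': [2, 7]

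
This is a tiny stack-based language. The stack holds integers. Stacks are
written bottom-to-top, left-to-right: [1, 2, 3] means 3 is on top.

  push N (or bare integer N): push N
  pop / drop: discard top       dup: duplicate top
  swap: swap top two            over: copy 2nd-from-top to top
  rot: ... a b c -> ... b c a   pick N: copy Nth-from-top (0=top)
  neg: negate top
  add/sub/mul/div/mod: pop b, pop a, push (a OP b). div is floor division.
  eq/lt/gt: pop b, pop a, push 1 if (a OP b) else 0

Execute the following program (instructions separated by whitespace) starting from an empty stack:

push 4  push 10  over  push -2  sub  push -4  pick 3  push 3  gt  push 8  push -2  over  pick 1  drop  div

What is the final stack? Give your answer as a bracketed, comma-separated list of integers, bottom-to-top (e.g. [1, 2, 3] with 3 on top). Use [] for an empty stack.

After 'push 4': [4]
After 'push 10': [4, 10]
After 'over': [4, 10, 4]
After 'push -2': [4, 10, 4, -2]
After 'sub': [4, 10, 6]
After 'push -4': [4, 10, 6, -4]
After 'pick 3': [4, 10, 6, -4, 4]
After 'push 3': [4, 10, 6, -4, 4, 3]
After 'gt': [4, 10, 6, -4, 1]
After 'push 8': [4, 10, 6, -4, 1, 8]
After 'push -2': [4, 10, 6, -4, 1, 8, -2]
After 'over': [4, 10, 6, -4, 1, 8, -2, 8]
After 'pick 1': [4, 10, 6, -4, 1, 8, -2, 8, -2]
After 'drop': [4, 10, 6, -4, 1, 8, -2, 8]
After 'div': [4, 10, 6, -4, 1, 8, -1]

Answer: [4, 10, 6, -4, 1, 8, -1]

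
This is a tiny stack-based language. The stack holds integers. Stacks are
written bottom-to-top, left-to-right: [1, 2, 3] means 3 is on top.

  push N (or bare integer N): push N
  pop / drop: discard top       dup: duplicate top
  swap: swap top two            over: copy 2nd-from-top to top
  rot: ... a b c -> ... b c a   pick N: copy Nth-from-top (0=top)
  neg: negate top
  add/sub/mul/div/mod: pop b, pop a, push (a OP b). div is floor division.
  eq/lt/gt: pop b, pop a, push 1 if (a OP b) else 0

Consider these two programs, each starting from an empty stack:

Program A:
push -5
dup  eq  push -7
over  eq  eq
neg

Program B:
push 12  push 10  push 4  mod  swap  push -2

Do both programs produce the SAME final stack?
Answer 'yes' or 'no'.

Answer: no

Derivation:
Program A trace:
  After 'push -5': [-5]
  After 'dup': [-5, -5]
  After 'eq': [1]
  After 'push -7': [1, -7]
  After 'over': [1, -7, 1]
  After 'eq': [1, 0]
  After 'eq': [0]
  After 'neg': [0]
Program A final stack: [0]

Program B trace:
  After 'push 12': [12]
  After 'push 10': [12, 10]
  After 'push 4': [12, 10, 4]
  After 'mod': [12, 2]
  After 'swap': [2, 12]
  After 'push -2': [2, 12, -2]
Program B final stack: [2, 12, -2]
Same: no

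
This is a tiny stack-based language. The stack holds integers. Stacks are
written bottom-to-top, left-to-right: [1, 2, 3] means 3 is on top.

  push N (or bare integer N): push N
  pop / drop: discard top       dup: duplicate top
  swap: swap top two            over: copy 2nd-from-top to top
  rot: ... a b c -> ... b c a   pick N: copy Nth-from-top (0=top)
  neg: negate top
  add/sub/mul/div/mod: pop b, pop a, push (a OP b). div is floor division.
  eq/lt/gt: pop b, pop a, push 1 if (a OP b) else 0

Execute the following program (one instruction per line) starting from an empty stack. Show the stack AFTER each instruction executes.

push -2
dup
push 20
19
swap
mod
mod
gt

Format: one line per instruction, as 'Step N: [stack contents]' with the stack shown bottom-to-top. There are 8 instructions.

Step 1: [-2]
Step 2: [-2, -2]
Step 3: [-2, -2, 20]
Step 4: [-2, -2, 20, 19]
Step 5: [-2, -2, 19, 20]
Step 6: [-2, -2, 19]
Step 7: [-2, 17]
Step 8: [0]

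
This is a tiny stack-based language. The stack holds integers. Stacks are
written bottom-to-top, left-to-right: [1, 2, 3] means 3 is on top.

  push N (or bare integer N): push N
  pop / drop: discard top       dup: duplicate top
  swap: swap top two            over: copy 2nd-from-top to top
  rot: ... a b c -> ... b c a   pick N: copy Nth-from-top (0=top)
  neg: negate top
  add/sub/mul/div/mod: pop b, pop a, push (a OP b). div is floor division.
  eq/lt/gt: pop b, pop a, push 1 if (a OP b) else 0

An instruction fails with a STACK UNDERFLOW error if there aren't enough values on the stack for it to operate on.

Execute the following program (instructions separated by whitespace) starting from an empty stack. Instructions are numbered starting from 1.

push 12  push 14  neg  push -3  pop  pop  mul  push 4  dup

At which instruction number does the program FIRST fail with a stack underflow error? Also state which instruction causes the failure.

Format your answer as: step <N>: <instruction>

Answer: step 7: mul

Derivation:
Step 1 ('push 12'): stack = [12], depth = 1
Step 2 ('push 14'): stack = [12, 14], depth = 2
Step 3 ('neg'): stack = [12, -14], depth = 2
Step 4 ('push -3'): stack = [12, -14, -3], depth = 3
Step 5 ('pop'): stack = [12, -14], depth = 2
Step 6 ('pop'): stack = [12], depth = 1
Step 7 ('mul'): needs 2 value(s) but depth is 1 — STACK UNDERFLOW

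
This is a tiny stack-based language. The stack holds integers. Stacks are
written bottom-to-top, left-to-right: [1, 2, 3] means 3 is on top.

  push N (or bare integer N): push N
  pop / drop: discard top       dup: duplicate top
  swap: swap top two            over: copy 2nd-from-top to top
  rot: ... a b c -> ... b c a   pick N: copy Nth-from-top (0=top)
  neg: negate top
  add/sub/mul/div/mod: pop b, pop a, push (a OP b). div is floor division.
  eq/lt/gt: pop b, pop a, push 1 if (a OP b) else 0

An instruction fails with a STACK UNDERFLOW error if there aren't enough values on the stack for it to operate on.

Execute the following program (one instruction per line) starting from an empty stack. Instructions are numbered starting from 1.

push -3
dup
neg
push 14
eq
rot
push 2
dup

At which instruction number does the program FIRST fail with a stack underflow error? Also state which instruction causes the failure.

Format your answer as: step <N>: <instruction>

Answer: step 6: rot

Derivation:
Step 1 ('push -3'): stack = [-3], depth = 1
Step 2 ('dup'): stack = [-3, -3], depth = 2
Step 3 ('neg'): stack = [-3, 3], depth = 2
Step 4 ('push 14'): stack = [-3, 3, 14], depth = 3
Step 5 ('eq'): stack = [-3, 0], depth = 2
Step 6 ('rot'): needs 3 value(s) but depth is 2 — STACK UNDERFLOW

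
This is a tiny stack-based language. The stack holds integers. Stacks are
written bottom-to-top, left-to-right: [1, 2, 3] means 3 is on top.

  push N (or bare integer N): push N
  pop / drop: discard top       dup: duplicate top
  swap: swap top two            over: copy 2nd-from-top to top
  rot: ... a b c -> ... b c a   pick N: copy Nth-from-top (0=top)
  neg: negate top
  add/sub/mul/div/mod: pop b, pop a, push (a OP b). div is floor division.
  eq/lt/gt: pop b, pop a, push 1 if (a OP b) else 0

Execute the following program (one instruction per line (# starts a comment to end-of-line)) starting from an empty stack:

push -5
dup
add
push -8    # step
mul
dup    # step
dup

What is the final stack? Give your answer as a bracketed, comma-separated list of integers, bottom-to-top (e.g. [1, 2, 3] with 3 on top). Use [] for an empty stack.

Answer: [80, 80, 80]

Derivation:
After 'push -5': [-5]
After 'dup': [-5, -5]
After 'add': [-10]
After 'push -8': [-10, -8]
After 'mul': [80]
After 'dup': [80, 80]
After 'dup': [80, 80, 80]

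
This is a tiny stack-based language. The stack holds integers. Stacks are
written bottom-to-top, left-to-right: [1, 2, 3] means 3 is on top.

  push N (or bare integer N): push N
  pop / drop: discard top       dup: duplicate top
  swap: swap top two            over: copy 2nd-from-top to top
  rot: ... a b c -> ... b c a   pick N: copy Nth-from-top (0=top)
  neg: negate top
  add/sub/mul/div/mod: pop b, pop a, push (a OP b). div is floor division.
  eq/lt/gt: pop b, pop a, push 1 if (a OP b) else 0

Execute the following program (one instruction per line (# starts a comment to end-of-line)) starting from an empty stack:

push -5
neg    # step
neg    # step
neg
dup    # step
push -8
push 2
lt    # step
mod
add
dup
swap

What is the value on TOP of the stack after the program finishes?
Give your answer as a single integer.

Answer: 5

Derivation:
After 'push -5': [-5]
After 'neg': [5]
After 'neg': [-5]
After 'neg': [5]
After 'dup': [5, 5]
After 'push -8': [5, 5, -8]
After 'push 2': [5, 5, -8, 2]
After 'lt': [5, 5, 1]
After 'mod': [5, 0]
After 'add': [5]
After 'dup': [5, 5]
After 'swap': [5, 5]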